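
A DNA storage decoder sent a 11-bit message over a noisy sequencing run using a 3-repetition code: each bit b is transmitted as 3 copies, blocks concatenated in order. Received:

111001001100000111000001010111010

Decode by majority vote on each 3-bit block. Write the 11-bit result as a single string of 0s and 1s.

10000100010

Block 1 (111): 3 ones → 1
Block 2 (001): 1 one → 0
Block 3 (001): 1 one → 0
Block 4 (100): 1 one → 0
Block 5 (000): 0 ones → 0
Block 6 (111): 3 ones → 1
Block 7 (000): 0 ones → 0
Block 8 (001): 1 one → 0
Block 9 (010): 1 one → 0
Block 10 (111): 3 ones → 1
Block 11 (010): 1 one → 0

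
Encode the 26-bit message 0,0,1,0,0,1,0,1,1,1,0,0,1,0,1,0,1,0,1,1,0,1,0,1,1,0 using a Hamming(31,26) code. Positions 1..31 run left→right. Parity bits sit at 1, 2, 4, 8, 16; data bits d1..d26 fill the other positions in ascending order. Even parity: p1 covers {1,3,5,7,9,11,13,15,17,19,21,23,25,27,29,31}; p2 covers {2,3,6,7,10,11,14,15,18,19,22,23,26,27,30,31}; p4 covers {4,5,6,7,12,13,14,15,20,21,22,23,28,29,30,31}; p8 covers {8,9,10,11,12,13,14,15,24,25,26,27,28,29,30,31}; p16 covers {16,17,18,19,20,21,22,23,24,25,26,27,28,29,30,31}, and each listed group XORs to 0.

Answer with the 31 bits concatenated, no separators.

0100010101011100010101011010110

Place data at non-parity positions: p1 p2 0 p4 0 1 0 p8 0 1 0 1 1 1 0 p16 0 1 0 1 0 1 0 1 1 0 1 0 1 1 0
p1 (pos 1,3,5,7,9,11,13,15,17,19,21,23,25,27,29,31): XOR of data positions = 0⊕0⊕0⊕0⊕0⊕1⊕0⊕0⊕0⊕0⊕0⊕1⊕1⊕1⊕0 = 0
p2 (pos 2,3,6,7,10,11,14,15,18,19,22,23,26,27,30,31): XOR of data positions = 0⊕1⊕0⊕1⊕0⊕1⊕0⊕1⊕0⊕1⊕0⊕0⊕1⊕1⊕0 = 1
p4 (pos 4,5,6,7,12,13,14,15,20,21,22,23,28,29,30,31): XOR of data positions = 0⊕1⊕0⊕1⊕1⊕1⊕0⊕1⊕0⊕1⊕0⊕0⊕1⊕1⊕0 = 0
p8 (pos 8,9,10,11,12,13,14,15,24,25,26,27,28,29,30,31): XOR of data positions = 0⊕1⊕0⊕1⊕1⊕1⊕0⊕1⊕1⊕0⊕1⊕0⊕1⊕1⊕0 = 1
p16 (pos 16,17,18,19,20,21,22,23,24,25,26,27,28,29,30,31): XOR of data positions = 0⊕1⊕0⊕1⊕0⊕1⊕0⊕1⊕1⊕0⊕1⊕0⊕1⊕1⊕0 = 0
Codeword: 0100010101011100010101011010110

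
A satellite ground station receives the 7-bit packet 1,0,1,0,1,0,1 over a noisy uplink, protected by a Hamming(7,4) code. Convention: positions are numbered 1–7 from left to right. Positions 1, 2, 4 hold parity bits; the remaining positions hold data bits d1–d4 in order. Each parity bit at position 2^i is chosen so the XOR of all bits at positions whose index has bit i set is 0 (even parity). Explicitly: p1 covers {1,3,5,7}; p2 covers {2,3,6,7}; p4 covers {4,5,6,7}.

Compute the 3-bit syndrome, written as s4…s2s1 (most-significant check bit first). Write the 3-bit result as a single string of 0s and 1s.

000

s1 (pos 1,3,5,7): 1⊕1⊕1⊕1 = 0
s2 (pos 2,3,6,7): 0⊕1⊕0⊕1 = 0
s4 (pos 4,5,6,7): 0⊕1⊕0⊕1 = 0
Syndrome s4…s1 = 000 → no error.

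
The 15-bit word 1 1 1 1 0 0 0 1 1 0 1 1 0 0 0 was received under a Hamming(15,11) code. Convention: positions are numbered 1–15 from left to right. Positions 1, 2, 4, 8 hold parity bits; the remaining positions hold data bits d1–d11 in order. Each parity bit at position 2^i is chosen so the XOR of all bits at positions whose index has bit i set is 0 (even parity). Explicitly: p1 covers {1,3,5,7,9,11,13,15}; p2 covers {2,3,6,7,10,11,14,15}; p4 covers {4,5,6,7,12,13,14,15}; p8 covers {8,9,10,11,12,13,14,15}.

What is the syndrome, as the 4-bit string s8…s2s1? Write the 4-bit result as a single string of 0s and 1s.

0010

s1 (pos 1,3,5,7,9,11,13,15): 1⊕1⊕0⊕0⊕1⊕1⊕0⊕0 = 0
s2 (pos 2,3,6,7,10,11,14,15): 1⊕1⊕0⊕0⊕0⊕1⊕0⊕0 = 1
s4 (pos 4,5,6,7,12,13,14,15): 1⊕0⊕0⊕0⊕1⊕0⊕0⊕0 = 0
s8 (pos 8,9,10,11,12,13,14,15): 1⊕1⊕0⊕1⊕1⊕0⊕0⊕0 = 0
Syndrome s8…s1 = 0010 → error at position 2.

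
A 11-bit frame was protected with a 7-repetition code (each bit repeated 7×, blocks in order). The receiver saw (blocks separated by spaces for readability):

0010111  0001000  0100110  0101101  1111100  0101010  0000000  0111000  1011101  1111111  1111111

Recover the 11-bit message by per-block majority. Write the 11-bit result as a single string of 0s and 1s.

10011000111

Block 1 (0010111): 4 ones → 1
Block 2 (0001000): 1 one → 0
Block 3 (0100110): 3 ones → 0
Block 4 (0101101): 4 ones → 1
Block 5 (1111100): 5 ones → 1
Block 6 (0101010): 3 ones → 0
Block 7 (0000000): 0 ones → 0
Block 8 (0111000): 3 ones → 0
Block 9 (1011101): 5 ones → 1
Block 10 (1111111): 7 ones → 1
Block 11 (1111111): 7 ones → 1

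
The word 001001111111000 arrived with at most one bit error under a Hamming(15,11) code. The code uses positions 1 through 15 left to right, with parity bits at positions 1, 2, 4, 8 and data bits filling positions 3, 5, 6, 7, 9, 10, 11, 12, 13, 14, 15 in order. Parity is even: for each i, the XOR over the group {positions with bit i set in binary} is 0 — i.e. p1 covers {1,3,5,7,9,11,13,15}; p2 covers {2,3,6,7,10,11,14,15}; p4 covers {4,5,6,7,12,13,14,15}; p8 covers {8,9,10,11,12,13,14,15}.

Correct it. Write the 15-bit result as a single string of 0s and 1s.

s1 (pos 1,3,5,7,9,11,13,15): 0⊕1⊕0⊕1⊕1⊕1⊕0⊕0 = 0
s2 (pos 2,3,6,7,10,11,14,15): 0⊕1⊕1⊕1⊕1⊕1⊕0⊕0 = 1
s4 (pos 4,5,6,7,12,13,14,15): 0⊕0⊕1⊕1⊕1⊕0⊕0⊕0 = 1
s8 (pos 8,9,10,11,12,13,14,15): 1⊕1⊕1⊕1⊕1⊕0⊕0⊕0 = 1
Syndrome s8…s1 = 1110 → error at position 14.
Flip position 14: 001001111111000 → 001001111111010

001001111111010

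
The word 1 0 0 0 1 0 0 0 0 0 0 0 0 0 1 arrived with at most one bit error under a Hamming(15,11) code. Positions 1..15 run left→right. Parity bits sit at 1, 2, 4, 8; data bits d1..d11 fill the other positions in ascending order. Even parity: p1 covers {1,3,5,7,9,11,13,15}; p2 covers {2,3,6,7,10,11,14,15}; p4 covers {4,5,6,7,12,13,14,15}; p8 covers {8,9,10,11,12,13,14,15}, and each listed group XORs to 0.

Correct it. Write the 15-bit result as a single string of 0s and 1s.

s1 (pos 1,3,5,7,9,11,13,15): 1⊕0⊕1⊕0⊕0⊕0⊕0⊕1 = 1
s2 (pos 2,3,6,7,10,11,14,15): 0⊕0⊕0⊕0⊕0⊕0⊕0⊕1 = 1
s4 (pos 4,5,6,7,12,13,14,15): 0⊕1⊕0⊕0⊕0⊕0⊕0⊕1 = 0
s8 (pos 8,9,10,11,12,13,14,15): 0⊕0⊕0⊕0⊕0⊕0⊕0⊕1 = 1
Syndrome s8…s1 = 1011 → error at position 11.
Flip position 11: 100010000000001 → 100010000010001

100010000010001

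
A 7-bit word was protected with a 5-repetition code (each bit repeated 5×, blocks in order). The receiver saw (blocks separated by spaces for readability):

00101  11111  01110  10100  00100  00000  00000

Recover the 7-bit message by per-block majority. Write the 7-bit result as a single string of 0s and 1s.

Block 1 (00101): 2 ones → 0
Block 2 (11111): 5 ones → 1
Block 3 (01110): 3 ones → 1
Block 4 (10100): 2 ones → 0
Block 5 (00100): 1 one → 0
Block 6 (00000): 0 ones → 0
Block 7 (00000): 0 ones → 0

0110000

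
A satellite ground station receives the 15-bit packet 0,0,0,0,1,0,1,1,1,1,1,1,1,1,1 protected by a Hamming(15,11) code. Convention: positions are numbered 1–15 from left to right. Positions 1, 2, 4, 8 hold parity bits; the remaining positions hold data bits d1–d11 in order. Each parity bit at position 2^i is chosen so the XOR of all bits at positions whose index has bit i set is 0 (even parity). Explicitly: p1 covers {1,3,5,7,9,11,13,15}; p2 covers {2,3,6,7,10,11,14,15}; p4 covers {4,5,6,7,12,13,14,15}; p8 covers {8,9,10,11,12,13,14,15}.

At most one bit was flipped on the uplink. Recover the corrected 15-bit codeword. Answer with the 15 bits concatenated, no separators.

s1 (pos 1,3,5,7,9,11,13,15): 0⊕0⊕1⊕1⊕1⊕1⊕1⊕1 = 0
s2 (pos 2,3,6,7,10,11,14,15): 0⊕0⊕0⊕1⊕1⊕1⊕1⊕1 = 1
s4 (pos 4,5,6,7,12,13,14,15): 0⊕1⊕0⊕1⊕1⊕1⊕1⊕1 = 0
s8 (pos 8,9,10,11,12,13,14,15): 1⊕1⊕1⊕1⊕1⊕1⊕1⊕1 = 0
Syndrome s8…s1 = 0010 → error at position 2.
Flip position 2: 000010111111111 → 010010111111111

010010111111111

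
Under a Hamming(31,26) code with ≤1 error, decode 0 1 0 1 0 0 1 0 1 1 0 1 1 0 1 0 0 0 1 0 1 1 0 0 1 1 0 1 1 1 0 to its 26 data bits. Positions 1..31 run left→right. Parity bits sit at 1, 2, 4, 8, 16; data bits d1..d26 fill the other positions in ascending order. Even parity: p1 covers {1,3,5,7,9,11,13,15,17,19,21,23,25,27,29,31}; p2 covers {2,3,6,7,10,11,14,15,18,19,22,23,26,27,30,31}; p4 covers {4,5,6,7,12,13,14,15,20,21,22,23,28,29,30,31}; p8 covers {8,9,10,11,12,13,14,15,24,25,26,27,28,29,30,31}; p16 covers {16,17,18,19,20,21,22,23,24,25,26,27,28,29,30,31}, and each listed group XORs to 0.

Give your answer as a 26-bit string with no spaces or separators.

s1 (pos 1,3,5,7,9,11,13,15,17,19,21,23,25,27,29,31): 0⊕0⊕0⊕1⊕1⊕0⊕1⊕1⊕0⊕1⊕1⊕0⊕1⊕0⊕1⊕0 = 0
s2 (pos 2,3,6,7,10,11,14,15,18,19,22,23,26,27,30,31): 1⊕0⊕0⊕1⊕1⊕0⊕0⊕1⊕0⊕1⊕1⊕0⊕1⊕0⊕1⊕0 = 0
s4 (pos 4,5,6,7,12,13,14,15,20,21,22,23,28,29,30,31): 1⊕0⊕0⊕1⊕1⊕1⊕0⊕1⊕0⊕1⊕1⊕0⊕1⊕1⊕1⊕0 = 0
s8 (pos 8,9,10,11,12,13,14,15,24,25,26,27,28,29,30,31): 0⊕1⊕1⊕0⊕1⊕1⊕0⊕1⊕0⊕1⊕1⊕0⊕1⊕1⊕1⊕0 = 0
s16 (pos 16,17,18,19,20,21,22,23,24,25,26,27,28,29,30,31): 0⊕0⊕0⊕1⊕0⊕1⊕1⊕0⊕0⊕1⊕1⊕0⊕1⊕1⊕1⊕0 = 0
Syndrome s16…s1 = 00000 → no error.
Read data bits from positions 3,5,6,7,9,10,11,12,13,14,15,17,18,19,20,21,22,23,24,25,26,27,28,29,30,31: 00011101101001011001101110

00011101101001011001101110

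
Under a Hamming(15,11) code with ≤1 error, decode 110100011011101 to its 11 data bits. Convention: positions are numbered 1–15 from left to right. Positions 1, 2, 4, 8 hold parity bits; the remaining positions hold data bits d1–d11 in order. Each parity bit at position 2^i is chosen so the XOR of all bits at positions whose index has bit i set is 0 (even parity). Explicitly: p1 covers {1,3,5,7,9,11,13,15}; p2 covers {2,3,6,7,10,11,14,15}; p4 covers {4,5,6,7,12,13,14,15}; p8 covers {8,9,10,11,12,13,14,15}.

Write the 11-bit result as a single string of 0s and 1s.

10001011101

s1 (pos 1,3,5,7,9,11,13,15): 1⊕0⊕0⊕0⊕1⊕1⊕1⊕1 = 1
s2 (pos 2,3,6,7,10,11,14,15): 1⊕0⊕0⊕0⊕0⊕1⊕0⊕1 = 1
s4 (pos 4,5,6,7,12,13,14,15): 1⊕0⊕0⊕0⊕1⊕1⊕0⊕1 = 0
s8 (pos 8,9,10,11,12,13,14,15): 1⊕1⊕0⊕1⊕1⊕1⊕0⊕1 = 0
Syndrome s8…s1 = 0011 → error at position 3.
Flip position 3: 110100011011101 → 111100011011101
Read data bits from positions 3,5,6,7,9,10,11,12,13,14,15: 10001011101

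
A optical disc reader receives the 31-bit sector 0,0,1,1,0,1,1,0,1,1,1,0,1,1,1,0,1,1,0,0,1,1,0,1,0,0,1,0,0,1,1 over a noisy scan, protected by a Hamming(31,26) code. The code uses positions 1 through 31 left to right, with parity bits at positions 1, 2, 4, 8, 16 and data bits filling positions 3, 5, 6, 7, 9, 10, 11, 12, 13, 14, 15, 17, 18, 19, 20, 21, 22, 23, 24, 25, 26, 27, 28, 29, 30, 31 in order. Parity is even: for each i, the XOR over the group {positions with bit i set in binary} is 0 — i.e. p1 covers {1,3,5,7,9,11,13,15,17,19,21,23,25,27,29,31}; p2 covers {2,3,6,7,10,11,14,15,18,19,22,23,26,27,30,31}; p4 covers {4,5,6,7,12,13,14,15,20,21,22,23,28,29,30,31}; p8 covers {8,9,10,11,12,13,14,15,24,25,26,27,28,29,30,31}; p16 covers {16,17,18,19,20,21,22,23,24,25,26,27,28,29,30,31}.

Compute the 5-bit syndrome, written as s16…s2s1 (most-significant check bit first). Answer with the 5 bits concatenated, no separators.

s1 (pos 1,3,5,7,9,11,13,15,17,19,21,23,25,27,29,31): 0⊕1⊕0⊕1⊕1⊕1⊕1⊕1⊕1⊕0⊕1⊕0⊕0⊕1⊕0⊕1 = 0
s2 (pos 2,3,6,7,10,11,14,15,18,19,22,23,26,27,30,31): 0⊕1⊕1⊕1⊕1⊕1⊕1⊕1⊕1⊕0⊕1⊕0⊕0⊕1⊕1⊕1 = 0
s4 (pos 4,5,6,7,12,13,14,15,20,21,22,23,28,29,30,31): 1⊕0⊕1⊕1⊕0⊕1⊕1⊕1⊕0⊕1⊕1⊕0⊕0⊕0⊕1⊕1 = 0
s8 (pos 8,9,10,11,12,13,14,15,24,25,26,27,28,29,30,31): 0⊕1⊕1⊕1⊕0⊕1⊕1⊕1⊕1⊕0⊕0⊕1⊕0⊕0⊕1⊕1 = 0
s16 (pos 16,17,18,19,20,21,22,23,24,25,26,27,28,29,30,31): 0⊕1⊕1⊕0⊕0⊕1⊕1⊕0⊕1⊕0⊕0⊕1⊕0⊕0⊕1⊕1 = 0
Syndrome s16…s1 = 00000 → no error.

00000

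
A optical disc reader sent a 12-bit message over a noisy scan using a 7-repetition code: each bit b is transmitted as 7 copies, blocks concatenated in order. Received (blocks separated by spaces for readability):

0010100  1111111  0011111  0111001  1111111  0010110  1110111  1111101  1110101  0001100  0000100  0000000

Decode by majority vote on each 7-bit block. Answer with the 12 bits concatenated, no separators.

Block 1 (0010100): 2 ones → 0
Block 2 (1111111): 7 ones → 1
Block 3 (0011111): 5 ones → 1
Block 4 (0111001): 4 ones → 1
Block 5 (1111111): 7 ones → 1
Block 6 (0010110): 3 ones → 0
Block 7 (1110111): 6 ones → 1
Block 8 (1111101): 6 ones → 1
Block 9 (1110101): 5 ones → 1
Block 10 (0001100): 2 ones → 0
Block 11 (0000100): 1 one → 0
Block 12 (0000000): 0 ones → 0

011110111000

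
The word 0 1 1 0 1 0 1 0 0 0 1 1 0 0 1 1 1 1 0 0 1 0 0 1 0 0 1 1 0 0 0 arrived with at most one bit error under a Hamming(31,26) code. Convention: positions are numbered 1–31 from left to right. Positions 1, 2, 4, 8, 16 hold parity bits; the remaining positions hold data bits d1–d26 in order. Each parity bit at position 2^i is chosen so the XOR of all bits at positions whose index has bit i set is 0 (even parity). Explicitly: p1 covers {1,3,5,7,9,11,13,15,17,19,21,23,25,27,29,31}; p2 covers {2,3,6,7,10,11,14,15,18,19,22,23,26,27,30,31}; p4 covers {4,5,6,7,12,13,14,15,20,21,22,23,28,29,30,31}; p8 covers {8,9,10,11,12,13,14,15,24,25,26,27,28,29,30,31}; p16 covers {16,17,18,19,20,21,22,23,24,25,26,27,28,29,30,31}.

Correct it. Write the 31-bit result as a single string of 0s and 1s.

s1 (pos 1,3,5,7,9,11,13,15,17,19,21,23,25,27,29,31): 0⊕1⊕1⊕1⊕0⊕1⊕0⊕1⊕1⊕0⊕1⊕0⊕0⊕1⊕0⊕0 = 0
s2 (pos 2,3,6,7,10,11,14,15,18,19,22,23,26,27,30,31): 1⊕1⊕0⊕1⊕0⊕1⊕0⊕1⊕1⊕0⊕0⊕0⊕0⊕1⊕0⊕0 = 1
s4 (pos 4,5,6,7,12,13,14,15,20,21,22,23,28,29,30,31): 0⊕1⊕0⊕1⊕1⊕0⊕0⊕1⊕0⊕1⊕0⊕0⊕1⊕0⊕0⊕0 = 0
s8 (pos 8,9,10,11,12,13,14,15,24,25,26,27,28,29,30,31): 0⊕0⊕0⊕1⊕1⊕0⊕0⊕1⊕1⊕0⊕0⊕1⊕1⊕0⊕0⊕0 = 0
s16 (pos 16,17,18,19,20,21,22,23,24,25,26,27,28,29,30,31): 1⊕1⊕1⊕0⊕0⊕1⊕0⊕0⊕1⊕0⊕0⊕1⊕1⊕0⊕0⊕0 = 1
Syndrome s16…s1 = 10010 → error at position 18.
Flip position 18: 0110101000110011110010010011000 → 0110101000110011100010010011000

0110101000110011100010010011000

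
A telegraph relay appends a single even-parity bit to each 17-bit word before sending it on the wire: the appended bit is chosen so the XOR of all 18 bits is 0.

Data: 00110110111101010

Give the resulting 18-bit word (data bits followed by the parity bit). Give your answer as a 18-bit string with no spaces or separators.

XOR of the 17 data bits: 0⊕0⊕1⊕1⊕0⊕1⊕1⊕0⊕1⊕1⊕1⊕1⊕0⊕1⊕0⊕1⊕0 = 0
Parity bit = 0 (so all 18 bits XOR to 0).

001101101111010100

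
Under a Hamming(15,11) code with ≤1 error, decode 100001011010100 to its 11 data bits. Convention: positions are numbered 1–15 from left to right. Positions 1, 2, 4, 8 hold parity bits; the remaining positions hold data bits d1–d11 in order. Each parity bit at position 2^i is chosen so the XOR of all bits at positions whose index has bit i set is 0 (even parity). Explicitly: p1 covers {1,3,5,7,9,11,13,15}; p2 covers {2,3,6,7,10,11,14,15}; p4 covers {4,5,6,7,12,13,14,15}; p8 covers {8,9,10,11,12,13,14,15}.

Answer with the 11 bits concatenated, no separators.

s1 (pos 1,3,5,7,9,11,13,15): 1⊕0⊕0⊕0⊕1⊕1⊕1⊕0 = 0
s2 (pos 2,3,6,7,10,11,14,15): 0⊕0⊕1⊕0⊕0⊕1⊕0⊕0 = 0
s4 (pos 4,5,6,7,12,13,14,15): 0⊕0⊕1⊕0⊕0⊕1⊕0⊕0 = 0
s8 (pos 8,9,10,11,12,13,14,15): 1⊕1⊕0⊕1⊕0⊕1⊕0⊕0 = 0
Syndrome s8…s1 = 0000 → no error.
Read data bits from positions 3,5,6,7,9,10,11,12,13,14,15: 00101010100

00101010100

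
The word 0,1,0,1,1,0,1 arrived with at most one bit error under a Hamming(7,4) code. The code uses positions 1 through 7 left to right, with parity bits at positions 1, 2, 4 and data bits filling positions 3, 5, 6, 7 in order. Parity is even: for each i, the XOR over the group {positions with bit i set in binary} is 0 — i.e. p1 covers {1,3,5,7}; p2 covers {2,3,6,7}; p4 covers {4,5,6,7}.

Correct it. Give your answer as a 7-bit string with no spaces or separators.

0100101

s1 (pos 1,3,5,7): 0⊕0⊕1⊕1 = 0
s2 (pos 2,3,6,7): 1⊕0⊕0⊕1 = 0
s4 (pos 4,5,6,7): 1⊕1⊕0⊕1 = 1
Syndrome s4…s1 = 100 → error at position 4.
Flip position 4: 0101101 → 0100101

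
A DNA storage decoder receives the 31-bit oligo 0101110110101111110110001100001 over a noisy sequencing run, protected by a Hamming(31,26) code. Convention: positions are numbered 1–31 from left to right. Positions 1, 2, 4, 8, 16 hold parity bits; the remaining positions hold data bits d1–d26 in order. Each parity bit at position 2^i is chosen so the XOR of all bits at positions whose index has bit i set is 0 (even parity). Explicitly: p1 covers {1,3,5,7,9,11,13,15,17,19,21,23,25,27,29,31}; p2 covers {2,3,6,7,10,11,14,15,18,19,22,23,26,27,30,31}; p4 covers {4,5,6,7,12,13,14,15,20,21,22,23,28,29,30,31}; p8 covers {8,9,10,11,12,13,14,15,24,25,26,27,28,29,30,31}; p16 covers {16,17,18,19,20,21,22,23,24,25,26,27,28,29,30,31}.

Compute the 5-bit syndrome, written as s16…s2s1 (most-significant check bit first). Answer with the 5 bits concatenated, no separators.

01101

s1 (pos 1,3,5,7,9,11,13,15,17,19,21,23,25,27,29,31): 0⊕0⊕1⊕0⊕1⊕1⊕1⊕1⊕1⊕0⊕1⊕0⊕1⊕0⊕0⊕1 = 1
s2 (pos 2,3,6,7,10,11,14,15,18,19,22,23,26,27,30,31): 1⊕0⊕1⊕0⊕0⊕1⊕1⊕1⊕1⊕0⊕0⊕0⊕1⊕0⊕0⊕1 = 0
s4 (pos 4,5,6,7,12,13,14,15,20,21,22,23,28,29,30,31): 1⊕1⊕1⊕0⊕0⊕1⊕1⊕1⊕1⊕1⊕0⊕0⊕0⊕0⊕0⊕1 = 1
s8 (pos 8,9,10,11,12,13,14,15,24,25,26,27,28,29,30,31): 1⊕1⊕0⊕1⊕0⊕1⊕1⊕1⊕0⊕1⊕1⊕0⊕0⊕0⊕0⊕1 = 1
s16 (pos 16,17,18,19,20,21,22,23,24,25,26,27,28,29,30,31): 1⊕1⊕1⊕0⊕1⊕1⊕0⊕0⊕0⊕1⊕1⊕0⊕0⊕0⊕0⊕1 = 0
Syndrome s16…s1 = 01101 → error at position 13.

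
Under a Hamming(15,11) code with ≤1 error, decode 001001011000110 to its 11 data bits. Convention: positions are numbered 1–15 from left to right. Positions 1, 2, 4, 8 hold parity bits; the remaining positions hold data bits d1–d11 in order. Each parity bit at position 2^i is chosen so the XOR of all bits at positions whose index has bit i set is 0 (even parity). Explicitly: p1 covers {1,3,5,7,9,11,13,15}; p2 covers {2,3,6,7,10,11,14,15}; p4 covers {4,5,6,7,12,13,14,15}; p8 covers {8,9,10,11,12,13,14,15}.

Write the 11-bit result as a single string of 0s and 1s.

10111000110

s1 (pos 1,3,5,7,9,11,13,15): 0⊕1⊕0⊕0⊕1⊕0⊕1⊕0 = 1
s2 (pos 2,3,6,7,10,11,14,15): 0⊕1⊕1⊕0⊕0⊕0⊕1⊕0 = 1
s4 (pos 4,5,6,7,12,13,14,15): 0⊕0⊕1⊕0⊕0⊕1⊕1⊕0 = 1
s8 (pos 8,9,10,11,12,13,14,15): 1⊕1⊕0⊕0⊕0⊕1⊕1⊕0 = 0
Syndrome s8…s1 = 0111 → error at position 7.
Flip position 7: 001001011000110 → 001001111000110
Read data bits from positions 3,5,6,7,9,10,11,12,13,14,15: 10111000110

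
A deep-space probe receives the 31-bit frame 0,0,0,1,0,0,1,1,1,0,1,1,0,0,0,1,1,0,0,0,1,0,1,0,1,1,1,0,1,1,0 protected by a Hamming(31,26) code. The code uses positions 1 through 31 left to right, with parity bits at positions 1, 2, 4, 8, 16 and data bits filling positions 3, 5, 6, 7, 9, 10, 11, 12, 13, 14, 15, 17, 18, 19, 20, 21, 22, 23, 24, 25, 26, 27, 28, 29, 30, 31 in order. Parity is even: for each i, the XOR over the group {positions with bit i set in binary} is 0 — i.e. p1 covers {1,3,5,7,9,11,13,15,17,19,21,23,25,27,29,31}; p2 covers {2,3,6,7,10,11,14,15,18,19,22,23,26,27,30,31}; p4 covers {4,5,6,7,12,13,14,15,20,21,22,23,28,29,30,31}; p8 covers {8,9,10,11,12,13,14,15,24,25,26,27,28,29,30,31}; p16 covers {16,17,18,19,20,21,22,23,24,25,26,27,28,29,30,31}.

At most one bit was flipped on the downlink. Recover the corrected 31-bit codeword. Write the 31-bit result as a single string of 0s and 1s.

0001001110110001100010101110010

s1 (pos 1,3,5,7,9,11,13,15,17,19,21,23,25,27,29,31): 0⊕0⊕0⊕1⊕1⊕1⊕0⊕0⊕1⊕0⊕1⊕1⊕1⊕1⊕1⊕0 = 1
s2 (pos 2,3,6,7,10,11,14,15,18,19,22,23,26,27,30,31): 0⊕0⊕0⊕1⊕0⊕1⊕0⊕0⊕0⊕0⊕0⊕1⊕1⊕1⊕1⊕0 = 0
s4 (pos 4,5,6,7,12,13,14,15,20,21,22,23,28,29,30,31): 1⊕0⊕0⊕1⊕1⊕0⊕0⊕0⊕0⊕1⊕0⊕1⊕0⊕1⊕1⊕0 = 1
s8 (pos 8,9,10,11,12,13,14,15,24,25,26,27,28,29,30,31): 1⊕1⊕0⊕1⊕1⊕0⊕0⊕0⊕0⊕1⊕1⊕1⊕0⊕1⊕1⊕0 = 1
s16 (pos 16,17,18,19,20,21,22,23,24,25,26,27,28,29,30,31): 1⊕1⊕0⊕0⊕0⊕1⊕0⊕1⊕0⊕1⊕1⊕1⊕0⊕1⊕1⊕0 = 1
Syndrome s16…s1 = 11101 → error at position 29.
Flip position 29: 0001001110110001100010101110110 → 0001001110110001100010101110010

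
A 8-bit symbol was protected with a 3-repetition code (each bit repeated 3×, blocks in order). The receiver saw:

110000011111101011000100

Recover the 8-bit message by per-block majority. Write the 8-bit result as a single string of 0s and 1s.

10111100

Block 1 (110): 2 ones → 1
Block 2 (000): 0 ones → 0
Block 3 (011): 2 ones → 1
Block 4 (111): 3 ones → 1
Block 5 (101): 2 ones → 1
Block 6 (011): 2 ones → 1
Block 7 (000): 0 ones → 0
Block 8 (100): 1 one → 0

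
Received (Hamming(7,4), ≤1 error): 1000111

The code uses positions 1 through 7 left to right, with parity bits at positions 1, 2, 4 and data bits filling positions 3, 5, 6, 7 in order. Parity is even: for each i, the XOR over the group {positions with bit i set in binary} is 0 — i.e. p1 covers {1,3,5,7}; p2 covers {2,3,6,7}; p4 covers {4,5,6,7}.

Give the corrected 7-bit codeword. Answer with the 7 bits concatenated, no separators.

1000011

s1 (pos 1,3,5,7): 1⊕0⊕1⊕1 = 1
s2 (pos 2,3,6,7): 0⊕0⊕1⊕1 = 0
s4 (pos 4,5,6,7): 0⊕1⊕1⊕1 = 1
Syndrome s4…s1 = 101 → error at position 5.
Flip position 5: 1000111 → 1000011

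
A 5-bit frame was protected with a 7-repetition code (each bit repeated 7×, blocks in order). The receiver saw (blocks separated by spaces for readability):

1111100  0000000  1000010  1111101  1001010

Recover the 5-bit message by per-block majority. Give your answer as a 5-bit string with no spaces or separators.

10010

Block 1 (1111100): 5 ones → 1
Block 2 (0000000): 0 ones → 0
Block 3 (1000010): 2 ones → 0
Block 4 (1111101): 6 ones → 1
Block 5 (1001010): 3 ones → 0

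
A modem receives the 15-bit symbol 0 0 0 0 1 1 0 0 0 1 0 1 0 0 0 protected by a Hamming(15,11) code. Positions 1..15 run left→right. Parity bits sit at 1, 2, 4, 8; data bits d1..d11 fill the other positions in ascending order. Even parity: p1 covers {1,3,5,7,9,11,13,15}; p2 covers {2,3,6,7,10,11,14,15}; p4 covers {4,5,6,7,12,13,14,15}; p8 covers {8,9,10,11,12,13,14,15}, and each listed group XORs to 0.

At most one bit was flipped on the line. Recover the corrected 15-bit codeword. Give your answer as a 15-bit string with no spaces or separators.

s1 (pos 1,3,5,7,9,11,13,15): 0⊕0⊕1⊕0⊕0⊕0⊕0⊕0 = 1
s2 (pos 2,3,6,7,10,11,14,15): 0⊕0⊕1⊕0⊕1⊕0⊕0⊕0 = 0
s4 (pos 4,5,6,7,12,13,14,15): 0⊕1⊕1⊕0⊕1⊕0⊕0⊕0 = 1
s8 (pos 8,9,10,11,12,13,14,15): 0⊕0⊕1⊕0⊕1⊕0⊕0⊕0 = 0
Syndrome s8…s1 = 0101 → error at position 5.
Flip position 5: 000011000101000 → 000001000101000

000001000101000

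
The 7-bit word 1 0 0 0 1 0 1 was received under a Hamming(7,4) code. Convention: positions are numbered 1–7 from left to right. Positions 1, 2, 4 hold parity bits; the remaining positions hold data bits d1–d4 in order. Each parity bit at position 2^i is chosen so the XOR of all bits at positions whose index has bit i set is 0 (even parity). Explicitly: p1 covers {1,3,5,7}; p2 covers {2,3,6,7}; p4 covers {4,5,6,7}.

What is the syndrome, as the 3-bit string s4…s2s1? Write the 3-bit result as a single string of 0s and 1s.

s1 (pos 1,3,5,7): 1⊕0⊕1⊕1 = 1
s2 (pos 2,3,6,7): 0⊕0⊕0⊕1 = 1
s4 (pos 4,5,6,7): 0⊕1⊕0⊕1 = 0
Syndrome s4…s1 = 011 → error at position 3.

011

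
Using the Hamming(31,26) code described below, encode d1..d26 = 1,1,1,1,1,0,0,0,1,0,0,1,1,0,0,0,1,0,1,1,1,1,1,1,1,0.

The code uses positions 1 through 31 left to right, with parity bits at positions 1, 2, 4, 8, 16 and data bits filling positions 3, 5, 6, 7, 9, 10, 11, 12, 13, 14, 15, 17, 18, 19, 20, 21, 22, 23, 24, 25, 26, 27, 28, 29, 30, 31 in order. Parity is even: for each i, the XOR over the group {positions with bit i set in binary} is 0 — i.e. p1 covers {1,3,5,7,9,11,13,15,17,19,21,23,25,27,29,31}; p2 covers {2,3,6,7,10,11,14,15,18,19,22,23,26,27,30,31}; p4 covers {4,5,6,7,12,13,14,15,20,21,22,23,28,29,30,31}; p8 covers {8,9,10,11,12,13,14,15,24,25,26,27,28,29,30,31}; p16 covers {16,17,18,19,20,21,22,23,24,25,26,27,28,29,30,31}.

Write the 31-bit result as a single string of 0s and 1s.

1010111110001000110001011111110

Place data at non-parity positions: p1 p2 1 p4 1 1 1 p8 1 0 0 0 1 0 0 p16 1 1 0 0 0 1 0 1 1 1 1 1 1 1 0
p1 (pos 1,3,5,7,9,11,13,15,17,19,21,23,25,27,29,31): XOR of data positions = 1⊕1⊕1⊕1⊕0⊕1⊕0⊕1⊕0⊕0⊕0⊕1⊕1⊕1⊕0 = 1
p2 (pos 2,3,6,7,10,11,14,15,18,19,22,23,26,27,30,31): XOR of data positions = 1⊕1⊕1⊕0⊕0⊕0⊕0⊕1⊕0⊕1⊕0⊕1⊕1⊕1⊕0 = 0
p4 (pos 4,5,6,7,12,13,14,15,20,21,22,23,28,29,30,31): XOR of data positions = 1⊕1⊕1⊕0⊕1⊕0⊕0⊕0⊕0⊕1⊕0⊕1⊕1⊕1⊕0 = 0
p8 (pos 8,9,10,11,12,13,14,15,24,25,26,27,28,29,30,31): XOR of data positions = 1⊕0⊕0⊕0⊕1⊕0⊕0⊕1⊕1⊕1⊕1⊕1⊕1⊕1⊕0 = 1
p16 (pos 16,17,18,19,20,21,22,23,24,25,26,27,28,29,30,31): XOR of data positions = 1⊕1⊕0⊕0⊕0⊕1⊕0⊕1⊕1⊕1⊕1⊕1⊕1⊕1⊕0 = 0
Codeword: 1010111110001000110001011111110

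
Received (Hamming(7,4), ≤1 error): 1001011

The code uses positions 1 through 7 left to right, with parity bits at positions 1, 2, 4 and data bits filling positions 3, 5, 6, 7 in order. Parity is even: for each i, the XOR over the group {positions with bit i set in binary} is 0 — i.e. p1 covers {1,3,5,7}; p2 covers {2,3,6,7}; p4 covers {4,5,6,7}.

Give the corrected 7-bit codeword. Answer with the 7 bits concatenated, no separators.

s1 (pos 1,3,5,7): 1⊕0⊕0⊕1 = 0
s2 (pos 2,3,6,7): 0⊕0⊕1⊕1 = 0
s4 (pos 4,5,6,7): 1⊕0⊕1⊕1 = 1
Syndrome s4…s1 = 100 → error at position 4.
Flip position 4: 1001011 → 1000011

1000011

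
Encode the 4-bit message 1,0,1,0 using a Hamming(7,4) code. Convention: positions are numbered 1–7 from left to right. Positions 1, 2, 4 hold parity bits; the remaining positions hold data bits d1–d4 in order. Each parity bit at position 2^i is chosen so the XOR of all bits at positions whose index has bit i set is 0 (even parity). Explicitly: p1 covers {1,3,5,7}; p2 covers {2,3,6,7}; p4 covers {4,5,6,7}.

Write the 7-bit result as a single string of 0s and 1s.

Place data at non-parity positions: p1 p2 1 p4 0 1 0
p1 (pos 1,3,5,7): XOR of data positions = 1⊕0⊕0 = 1
p2 (pos 2,3,6,7): XOR of data positions = 1⊕1⊕0 = 0
p4 (pos 4,5,6,7): XOR of data positions = 0⊕1⊕0 = 1
Codeword: 1011010

1011010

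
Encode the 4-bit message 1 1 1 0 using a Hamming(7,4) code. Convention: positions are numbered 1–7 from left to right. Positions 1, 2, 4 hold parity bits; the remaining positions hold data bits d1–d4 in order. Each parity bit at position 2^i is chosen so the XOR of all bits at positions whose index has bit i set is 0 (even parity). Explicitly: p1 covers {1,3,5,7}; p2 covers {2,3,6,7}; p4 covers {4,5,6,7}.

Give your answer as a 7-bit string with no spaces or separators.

0010110

Place data at non-parity positions: p1 p2 1 p4 1 1 0
p1 (pos 1,3,5,7): XOR of data positions = 1⊕1⊕0 = 0
p2 (pos 2,3,6,7): XOR of data positions = 1⊕1⊕0 = 0
p4 (pos 4,5,6,7): XOR of data positions = 1⊕1⊕0 = 0
Codeword: 0010110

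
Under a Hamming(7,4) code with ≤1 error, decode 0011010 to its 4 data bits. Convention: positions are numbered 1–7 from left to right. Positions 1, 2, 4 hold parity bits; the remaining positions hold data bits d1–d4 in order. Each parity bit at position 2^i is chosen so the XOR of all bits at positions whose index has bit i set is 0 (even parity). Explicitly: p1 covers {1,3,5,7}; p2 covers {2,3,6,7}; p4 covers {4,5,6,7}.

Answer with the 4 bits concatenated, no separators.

s1 (pos 1,3,5,7): 0⊕1⊕0⊕0 = 1
s2 (pos 2,3,6,7): 0⊕1⊕1⊕0 = 0
s4 (pos 4,5,6,7): 1⊕0⊕1⊕0 = 0
Syndrome s4…s1 = 001 → error at position 1.
Flip position 1: 0011010 → 1011010
Read data bits from positions 3,5,6,7: 1010

1010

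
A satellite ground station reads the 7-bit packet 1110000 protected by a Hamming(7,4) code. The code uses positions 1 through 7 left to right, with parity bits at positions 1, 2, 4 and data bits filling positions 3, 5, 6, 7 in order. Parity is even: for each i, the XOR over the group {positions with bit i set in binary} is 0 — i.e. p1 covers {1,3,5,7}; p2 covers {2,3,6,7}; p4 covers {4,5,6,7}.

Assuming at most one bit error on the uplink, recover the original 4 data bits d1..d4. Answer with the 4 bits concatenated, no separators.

s1 (pos 1,3,5,7): 1⊕1⊕0⊕0 = 0
s2 (pos 2,3,6,7): 1⊕1⊕0⊕0 = 0
s4 (pos 4,5,6,7): 0⊕0⊕0⊕0 = 0
Syndrome s4…s1 = 000 → no error.
Read data bits from positions 3,5,6,7: 1000

1000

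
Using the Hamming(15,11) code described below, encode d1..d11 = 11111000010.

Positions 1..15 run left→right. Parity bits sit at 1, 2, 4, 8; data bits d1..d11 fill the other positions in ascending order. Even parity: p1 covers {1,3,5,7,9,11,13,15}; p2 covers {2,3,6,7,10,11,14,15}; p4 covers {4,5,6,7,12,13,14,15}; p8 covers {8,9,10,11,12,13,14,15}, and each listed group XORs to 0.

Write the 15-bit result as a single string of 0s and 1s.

Place data at non-parity positions: p1 p2 1 p4 1 1 1 p8 1 0 0 0 0 1 0
p1 (pos 1,3,5,7,9,11,13,15): XOR of data positions = 1⊕1⊕1⊕1⊕0⊕0⊕0 = 0
p2 (pos 2,3,6,7,10,11,14,15): XOR of data positions = 1⊕1⊕1⊕0⊕0⊕1⊕0 = 0
p4 (pos 4,5,6,7,12,13,14,15): XOR of data positions = 1⊕1⊕1⊕0⊕0⊕1⊕0 = 0
p8 (pos 8,9,10,11,12,13,14,15): XOR of data positions = 1⊕0⊕0⊕0⊕0⊕1⊕0 = 0
Codeword: 001011101000010

001011101000010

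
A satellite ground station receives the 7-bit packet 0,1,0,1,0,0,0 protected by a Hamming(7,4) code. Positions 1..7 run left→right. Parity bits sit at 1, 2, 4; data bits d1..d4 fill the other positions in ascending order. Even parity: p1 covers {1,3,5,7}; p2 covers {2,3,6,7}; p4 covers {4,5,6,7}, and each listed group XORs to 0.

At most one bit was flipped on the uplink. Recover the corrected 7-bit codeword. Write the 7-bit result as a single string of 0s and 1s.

s1 (pos 1,3,5,7): 0⊕0⊕0⊕0 = 0
s2 (pos 2,3,6,7): 1⊕0⊕0⊕0 = 1
s4 (pos 4,5,6,7): 1⊕0⊕0⊕0 = 1
Syndrome s4…s1 = 110 → error at position 6.
Flip position 6: 0101000 → 0101010

0101010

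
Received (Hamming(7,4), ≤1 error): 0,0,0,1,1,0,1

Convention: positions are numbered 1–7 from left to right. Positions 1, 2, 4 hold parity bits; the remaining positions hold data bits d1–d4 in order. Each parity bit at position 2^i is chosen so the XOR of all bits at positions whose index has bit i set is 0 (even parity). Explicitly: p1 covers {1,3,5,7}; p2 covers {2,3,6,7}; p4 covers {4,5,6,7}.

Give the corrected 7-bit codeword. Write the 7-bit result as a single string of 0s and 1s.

0001111

s1 (pos 1,3,5,7): 0⊕0⊕1⊕1 = 0
s2 (pos 2,3,6,7): 0⊕0⊕0⊕1 = 1
s4 (pos 4,5,6,7): 1⊕1⊕0⊕1 = 1
Syndrome s4…s1 = 110 → error at position 6.
Flip position 6: 0001101 → 0001111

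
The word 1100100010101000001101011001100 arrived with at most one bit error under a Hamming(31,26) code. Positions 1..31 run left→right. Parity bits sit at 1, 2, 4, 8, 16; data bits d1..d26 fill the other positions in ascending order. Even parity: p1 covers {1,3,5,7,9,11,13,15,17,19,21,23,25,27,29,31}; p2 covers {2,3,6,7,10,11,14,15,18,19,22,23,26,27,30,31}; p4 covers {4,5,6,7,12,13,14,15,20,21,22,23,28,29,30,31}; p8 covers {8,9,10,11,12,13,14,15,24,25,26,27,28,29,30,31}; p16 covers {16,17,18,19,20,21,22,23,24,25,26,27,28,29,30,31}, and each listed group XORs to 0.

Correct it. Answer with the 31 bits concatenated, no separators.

1100100010101000001101001001100

s1 (pos 1,3,5,7,9,11,13,15,17,19,21,23,25,27,29,31): 1⊕0⊕1⊕0⊕1⊕1⊕1⊕0⊕0⊕1⊕0⊕0⊕1⊕0⊕1⊕0 = 0
s2 (pos 2,3,6,7,10,11,14,15,18,19,22,23,26,27,30,31): 1⊕0⊕0⊕0⊕0⊕1⊕0⊕0⊕0⊕1⊕1⊕0⊕0⊕0⊕0⊕0 = 0
s4 (pos 4,5,6,7,12,13,14,15,20,21,22,23,28,29,30,31): 0⊕1⊕0⊕0⊕0⊕1⊕0⊕0⊕1⊕0⊕1⊕0⊕1⊕1⊕0⊕0 = 0
s8 (pos 8,9,10,11,12,13,14,15,24,25,26,27,28,29,30,31): 0⊕1⊕0⊕1⊕0⊕1⊕0⊕0⊕1⊕1⊕0⊕0⊕1⊕1⊕0⊕0 = 1
s16 (pos 16,17,18,19,20,21,22,23,24,25,26,27,28,29,30,31): 0⊕0⊕0⊕1⊕1⊕0⊕1⊕0⊕1⊕1⊕0⊕0⊕1⊕1⊕0⊕0 = 1
Syndrome s16…s1 = 11000 → error at position 24.
Flip position 24: 1100100010101000001101011001100 → 1100100010101000001101001001100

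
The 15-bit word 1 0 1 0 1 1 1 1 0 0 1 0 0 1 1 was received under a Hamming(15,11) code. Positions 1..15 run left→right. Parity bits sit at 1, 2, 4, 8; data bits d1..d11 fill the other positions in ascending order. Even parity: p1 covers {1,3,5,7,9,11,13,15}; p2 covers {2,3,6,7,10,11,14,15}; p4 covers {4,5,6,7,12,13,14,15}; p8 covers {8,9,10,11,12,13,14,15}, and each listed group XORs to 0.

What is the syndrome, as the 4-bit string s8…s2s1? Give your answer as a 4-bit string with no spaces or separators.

0100

s1 (pos 1,3,5,7,9,11,13,15): 1⊕1⊕1⊕1⊕0⊕1⊕0⊕1 = 0
s2 (pos 2,3,6,7,10,11,14,15): 0⊕1⊕1⊕1⊕0⊕1⊕1⊕1 = 0
s4 (pos 4,5,6,7,12,13,14,15): 0⊕1⊕1⊕1⊕0⊕0⊕1⊕1 = 1
s8 (pos 8,9,10,11,12,13,14,15): 1⊕0⊕0⊕1⊕0⊕0⊕1⊕1 = 0
Syndrome s8…s1 = 0100 → error at position 4.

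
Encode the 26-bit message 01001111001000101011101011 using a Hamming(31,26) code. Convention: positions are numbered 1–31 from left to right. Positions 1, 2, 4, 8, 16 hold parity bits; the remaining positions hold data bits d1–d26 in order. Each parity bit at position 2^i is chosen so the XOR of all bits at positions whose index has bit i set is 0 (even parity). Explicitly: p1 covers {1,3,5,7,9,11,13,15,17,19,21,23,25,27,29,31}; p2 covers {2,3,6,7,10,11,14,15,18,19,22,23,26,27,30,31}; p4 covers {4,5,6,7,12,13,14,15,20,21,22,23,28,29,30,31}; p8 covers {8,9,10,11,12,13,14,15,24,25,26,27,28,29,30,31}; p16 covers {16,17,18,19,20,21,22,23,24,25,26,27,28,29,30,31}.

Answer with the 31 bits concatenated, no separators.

Place data at non-parity positions: p1 p2 0 p4 1 0 0 p8 1 1 1 1 0 0 1 p16 0 0 0 1 0 1 0 1 1 1 0 1 0 1 1
p1 (pos 1,3,5,7,9,11,13,15,17,19,21,23,25,27,29,31): XOR of data positions = 0⊕1⊕0⊕1⊕1⊕0⊕1⊕0⊕0⊕0⊕0⊕1⊕0⊕0⊕1 = 0
p2 (pos 2,3,6,7,10,11,14,15,18,19,22,23,26,27,30,31): XOR of data positions = 0⊕0⊕0⊕1⊕1⊕0⊕1⊕0⊕0⊕1⊕0⊕1⊕0⊕1⊕1 = 1
p4 (pos 4,5,6,7,12,13,14,15,20,21,22,23,28,29,30,31): XOR of data positions = 1⊕0⊕0⊕1⊕0⊕0⊕1⊕1⊕0⊕1⊕0⊕1⊕0⊕1⊕1 = 0
p8 (pos 8,9,10,11,12,13,14,15,24,25,26,27,28,29,30,31): XOR of data positions = 1⊕1⊕1⊕1⊕0⊕0⊕1⊕1⊕1⊕1⊕0⊕1⊕0⊕1⊕1 = 1
p16 (pos 16,17,18,19,20,21,22,23,24,25,26,27,28,29,30,31): XOR of data positions = 0⊕0⊕0⊕1⊕0⊕1⊕0⊕1⊕1⊕1⊕0⊕1⊕0⊕1⊕1 = 0
Codeword: 0100100111110010000101011101011

0100100111110010000101011101011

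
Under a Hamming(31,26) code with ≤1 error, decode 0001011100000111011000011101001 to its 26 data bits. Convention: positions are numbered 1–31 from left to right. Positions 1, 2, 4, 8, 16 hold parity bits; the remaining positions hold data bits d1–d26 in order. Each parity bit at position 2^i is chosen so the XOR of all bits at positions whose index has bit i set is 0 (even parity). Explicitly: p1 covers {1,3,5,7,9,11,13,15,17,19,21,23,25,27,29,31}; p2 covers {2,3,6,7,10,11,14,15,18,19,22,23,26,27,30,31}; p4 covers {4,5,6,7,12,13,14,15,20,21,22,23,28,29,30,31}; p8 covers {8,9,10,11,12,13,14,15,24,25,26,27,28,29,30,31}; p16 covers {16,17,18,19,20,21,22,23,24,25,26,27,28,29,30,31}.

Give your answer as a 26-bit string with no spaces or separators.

01110000011011000011101001

s1 (pos 1,3,5,7,9,11,13,15,17,19,21,23,25,27,29,31): 0⊕0⊕0⊕1⊕0⊕0⊕0⊕1⊕0⊕1⊕0⊕0⊕1⊕0⊕0⊕1 = 1
s2 (pos 2,3,6,7,10,11,14,15,18,19,22,23,26,27,30,31): 0⊕0⊕1⊕1⊕0⊕0⊕1⊕1⊕1⊕1⊕0⊕0⊕1⊕0⊕0⊕1 = 0
s4 (pos 4,5,6,7,12,13,14,15,20,21,22,23,28,29,30,31): 1⊕0⊕1⊕1⊕0⊕0⊕1⊕1⊕0⊕0⊕0⊕0⊕1⊕0⊕0⊕1 = 1
s8 (pos 8,9,10,11,12,13,14,15,24,25,26,27,28,29,30,31): 1⊕0⊕0⊕0⊕0⊕0⊕1⊕1⊕1⊕1⊕1⊕0⊕1⊕0⊕0⊕1 = 0
s16 (pos 16,17,18,19,20,21,22,23,24,25,26,27,28,29,30,31): 1⊕0⊕1⊕1⊕0⊕0⊕0⊕0⊕1⊕1⊕1⊕0⊕1⊕0⊕0⊕1 = 0
Syndrome s16…s1 = 00101 → error at position 5.
Flip position 5: 0001011100000111011000011101001 → 0001111100000111011000011101001
Read data bits from positions 3,5,6,7,9,10,11,12,13,14,15,17,18,19,20,21,22,23,24,25,26,27,28,29,30,31: 01110000011011000011101001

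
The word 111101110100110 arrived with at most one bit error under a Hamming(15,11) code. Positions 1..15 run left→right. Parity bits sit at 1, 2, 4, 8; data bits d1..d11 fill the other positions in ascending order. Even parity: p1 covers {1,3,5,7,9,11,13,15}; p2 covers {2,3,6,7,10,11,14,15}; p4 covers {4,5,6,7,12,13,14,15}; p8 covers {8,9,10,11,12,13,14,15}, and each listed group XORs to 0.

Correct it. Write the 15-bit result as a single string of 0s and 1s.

s1 (pos 1,3,5,7,9,11,13,15): 1⊕1⊕0⊕1⊕0⊕0⊕1⊕0 = 0
s2 (pos 2,3,6,7,10,11,14,15): 1⊕1⊕1⊕1⊕1⊕0⊕1⊕0 = 0
s4 (pos 4,5,6,7,12,13,14,15): 1⊕0⊕1⊕1⊕0⊕1⊕1⊕0 = 1
s8 (pos 8,9,10,11,12,13,14,15): 1⊕0⊕1⊕0⊕0⊕1⊕1⊕0 = 0
Syndrome s8…s1 = 0100 → error at position 4.
Flip position 4: 111101110100110 → 111001110100110

111001110100110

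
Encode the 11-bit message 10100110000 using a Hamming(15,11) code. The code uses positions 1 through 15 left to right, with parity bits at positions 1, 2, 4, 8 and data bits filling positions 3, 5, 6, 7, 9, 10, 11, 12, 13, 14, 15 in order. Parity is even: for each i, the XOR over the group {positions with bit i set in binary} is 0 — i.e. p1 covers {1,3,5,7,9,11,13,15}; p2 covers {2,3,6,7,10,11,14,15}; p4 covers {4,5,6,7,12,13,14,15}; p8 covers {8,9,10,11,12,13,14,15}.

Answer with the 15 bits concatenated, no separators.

Place data at non-parity positions: p1 p2 1 p4 0 1 0 p8 0 1 1 0 0 0 0
p1 (pos 1,3,5,7,9,11,13,15): XOR of data positions = 1⊕0⊕0⊕0⊕1⊕0⊕0 = 0
p2 (pos 2,3,6,7,10,11,14,15): XOR of data positions = 1⊕1⊕0⊕1⊕1⊕0⊕0 = 0
p4 (pos 4,5,6,7,12,13,14,15): XOR of data positions = 0⊕1⊕0⊕0⊕0⊕0⊕0 = 1
p8 (pos 8,9,10,11,12,13,14,15): XOR of data positions = 0⊕1⊕1⊕0⊕0⊕0⊕0 = 0
Codeword: 001101000110000

001101000110000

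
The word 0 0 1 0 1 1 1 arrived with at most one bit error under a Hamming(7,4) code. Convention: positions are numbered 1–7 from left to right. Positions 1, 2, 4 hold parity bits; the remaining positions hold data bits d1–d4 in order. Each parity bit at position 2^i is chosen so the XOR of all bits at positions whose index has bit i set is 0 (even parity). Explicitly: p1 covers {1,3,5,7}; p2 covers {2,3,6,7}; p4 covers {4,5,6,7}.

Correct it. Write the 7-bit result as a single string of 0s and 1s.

s1 (pos 1,3,5,7): 0⊕1⊕1⊕1 = 1
s2 (pos 2,3,6,7): 0⊕1⊕1⊕1 = 1
s4 (pos 4,5,6,7): 0⊕1⊕1⊕1 = 1
Syndrome s4…s1 = 111 → error at position 7.
Flip position 7: 0010111 → 0010110

0010110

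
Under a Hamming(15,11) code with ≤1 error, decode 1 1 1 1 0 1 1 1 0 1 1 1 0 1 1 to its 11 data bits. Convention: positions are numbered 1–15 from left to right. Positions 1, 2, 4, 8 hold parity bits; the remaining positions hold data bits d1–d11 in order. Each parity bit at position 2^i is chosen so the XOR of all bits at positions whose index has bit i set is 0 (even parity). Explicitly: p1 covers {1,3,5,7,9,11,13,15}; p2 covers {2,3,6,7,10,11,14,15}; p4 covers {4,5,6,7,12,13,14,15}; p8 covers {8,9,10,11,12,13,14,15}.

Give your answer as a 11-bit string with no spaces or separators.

s1 (pos 1,3,5,7,9,11,13,15): 1⊕1⊕0⊕1⊕0⊕1⊕0⊕1 = 1
s2 (pos 2,3,6,7,10,11,14,15): 1⊕1⊕1⊕1⊕1⊕1⊕1⊕1 = 0
s4 (pos 4,5,6,7,12,13,14,15): 1⊕0⊕1⊕1⊕1⊕0⊕1⊕1 = 0
s8 (pos 8,9,10,11,12,13,14,15): 1⊕0⊕1⊕1⊕1⊕0⊕1⊕1 = 0
Syndrome s8…s1 = 0001 → error at position 1.
Flip position 1: 111101110111011 → 011101110111011
Read data bits from positions 3,5,6,7,9,10,11,12,13,14,15: 10110111011

10110111011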